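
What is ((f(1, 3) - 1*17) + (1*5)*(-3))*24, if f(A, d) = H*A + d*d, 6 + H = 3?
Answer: -624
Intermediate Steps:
H = -3 (H = -6 + 3 = -3)
f(A, d) = d**2 - 3*A (f(A, d) = -3*A + d*d = -3*A + d**2 = d**2 - 3*A)
((f(1, 3) - 1*17) + (1*5)*(-3))*24 = (((3**2 - 3*1) - 1*17) + (1*5)*(-3))*24 = (((9 - 3) - 17) + 5*(-3))*24 = ((6 - 17) - 15)*24 = (-11 - 15)*24 = -26*24 = -624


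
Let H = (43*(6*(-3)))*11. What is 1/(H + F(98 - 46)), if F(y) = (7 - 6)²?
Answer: -1/8513 ≈ -0.00011747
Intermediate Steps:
F(y) = 1 (F(y) = 1² = 1)
H = -8514 (H = (43*(-18))*11 = -774*11 = -8514)
1/(H + F(98 - 46)) = 1/(-8514 + 1) = 1/(-8513) = -1/8513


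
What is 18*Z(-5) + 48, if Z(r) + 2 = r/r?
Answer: 30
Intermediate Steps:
Z(r) = -1 (Z(r) = -2 + r/r = -2 + 1 = -1)
18*Z(-5) + 48 = 18*(-1) + 48 = -18 + 48 = 30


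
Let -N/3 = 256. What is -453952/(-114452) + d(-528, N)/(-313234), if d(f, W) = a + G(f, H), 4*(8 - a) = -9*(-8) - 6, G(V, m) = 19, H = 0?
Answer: 71095999511/17925128884 ≈ 3.9663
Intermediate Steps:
N = -768 (N = -3*256 = -768)
a = -17/2 (a = 8 - (-9*(-8) - 6)/4 = 8 - (72 - 6)/4 = 8 - 1/4*66 = 8 - 33/2 = -17/2 ≈ -8.5000)
d(f, W) = 21/2 (d(f, W) = -17/2 + 19 = 21/2)
-453952/(-114452) + d(-528, N)/(-313234) = -453952/(-114452) + (21/2)/(-313234) = -453952*(-1/114452) + (21/2)*(-1/313234) = 113488/28613 - 21/626468 = 71095999511/17925128884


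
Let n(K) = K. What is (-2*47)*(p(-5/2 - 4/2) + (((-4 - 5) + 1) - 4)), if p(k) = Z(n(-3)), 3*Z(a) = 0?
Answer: 1128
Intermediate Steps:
Z(a) = 0 (Z(a) = (⅓)*0 = 0)
p(k) = 0
(-2*47)*(p(-5/2 - 4/2) + (((-4 - 5) + 1) - 4)) = (-2*47)*(0 + (((-4 - 5) + 1) - 4)) = -94*(0 + ((-9 + 1) - 4)) = -94*(0 + (-8 - 4)) = -94*(0 - 12) = -94*(-12) = 1128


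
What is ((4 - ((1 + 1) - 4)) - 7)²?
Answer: 1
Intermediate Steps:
((4 - ((1 + 1) - 4)) - 7)² = ((4 - (2 - 4)) - 7)² = ((4 - 1*(-2)) - 7)² = ((4 + 2) - 7)² = (6 - 7)² = (-1)² = 1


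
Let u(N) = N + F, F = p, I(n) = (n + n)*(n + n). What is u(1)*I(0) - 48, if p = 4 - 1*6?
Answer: -48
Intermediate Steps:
p = -2 (p = 4 - 6 = -2)
I(n) = 4*n² (I(n) = (2*n)*(2*n) = 4*n²)
F = -2
u(N) = -2 + N (u(N) = N - 2 = -2 + N)
u(1)*I(0) - 48 = (-2 + 1)*(4*0²) - 48 = -4*0 - 48 = -1*0 - 48 = 0 - 48 = -48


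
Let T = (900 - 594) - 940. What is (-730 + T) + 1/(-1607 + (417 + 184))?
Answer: -1372185/1006 ≈ -1364.0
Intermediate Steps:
T = -634 (T = 306 - 940 = -634)
(-730 + T) + 1/(-1607 + (417 + 184)) = (-730 - 634) + 1/(-1607 + (417 + 184)) = -1364 + 1/(-1607 + 601) = -1364 + 1/(-1006) = -1364 - 1/1006 = -1372185/1006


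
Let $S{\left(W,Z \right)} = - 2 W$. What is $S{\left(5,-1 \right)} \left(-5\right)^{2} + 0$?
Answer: $-250$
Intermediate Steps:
$S{\left(5,-1 \right)} \left(-5\right)^{2} + 0 = \left(-2\right) 5 \left(-5\right)^{2} + 0 = \left(-10\right) 25 + 0 = -250 + 0 = -250$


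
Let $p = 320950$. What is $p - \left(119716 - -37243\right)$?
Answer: $163991$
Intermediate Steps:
$p - \left(119716 - -37243\right) = 320950 - \left(119716 - -37243\right) = 320950 - \left(119716 + 37243\right) = 320950 - 156959 = 163991$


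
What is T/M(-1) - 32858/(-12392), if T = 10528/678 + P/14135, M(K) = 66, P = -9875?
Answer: 563605953115/195952521204 ≈ 2.8762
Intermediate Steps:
T = 14211803/958353 (T = 10528/678 - 9875/14135 = 10528*(1/678) - 9875*1/14135 = 5264/339 - 1975/2827 = 14211803/958353 ≈ 14.829)
T/M(-1) - 32858/(-12392) = (14211803/958353)/66 - 32858/(-12392) = (14211803/958353)*(1/66) - 32858*(-1/12392) = 14211803/63251298 + 16429/6196 = 563605953115/195952521204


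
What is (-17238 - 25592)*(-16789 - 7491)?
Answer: 1039912400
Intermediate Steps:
(-17238 - 25592)*(-16789 - 7491) = -42830*(-24280) = 1039912400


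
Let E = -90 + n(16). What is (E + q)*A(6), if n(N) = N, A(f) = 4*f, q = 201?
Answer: 3048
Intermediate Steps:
E = -74 (E = -90 + 16 = -74)
(E + q)*A(6) = (-74 + 201)*(4*6) = 127*24 = 3048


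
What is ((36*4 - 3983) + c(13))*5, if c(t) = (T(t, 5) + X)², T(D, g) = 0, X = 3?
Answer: -19150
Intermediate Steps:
c(t) = 9 (c(t) = (0 + 3)² = 3² = 9)
((36*4 - 3983) + c(13))*5 = ((36*4 - 3983) + 9)*5 = ((144 - 3983) + 9)*5 = (-3839 + 9)*5 = -3830*5 = -19150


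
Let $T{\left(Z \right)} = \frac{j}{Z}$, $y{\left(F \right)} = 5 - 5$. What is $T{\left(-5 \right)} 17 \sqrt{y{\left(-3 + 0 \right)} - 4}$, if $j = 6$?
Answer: $- \frac{204 i}{5} \approx - 40.8 i$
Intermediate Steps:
$y{\left(F \right)} = 0$
$T{\left(Z \right)} = \frac{6}{Z}$
$T{\left(-5 \right)} 17 \sqrt{y{\left(-3 + 0 \right)} - 4} = \frac{6}{-5} \cdot 17 \sqrt{0 - 4} = 6 \left(- \frac{1}{5}\right) 17 \sqrt{-4} = \left(- \frac{6}{5}\right) 17 \cdot 2 i = - \frac{102 \cdot 2 i}{5} = - \frac{204 i}{5}$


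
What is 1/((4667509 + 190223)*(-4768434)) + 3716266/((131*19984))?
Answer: 2690085854754650597/1895016804369179436 ≈ 1.4196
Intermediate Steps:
1/((4667509 + 190223)*(-4768434)) + 3716266/((131*19984)) = -1/4768434/4857732 + 3716266/2617904 = (1/4857732)*(-1/4768434) + 3716266*(1/2617904) = -1/23163774431688 + 1858133/1308952 = 2690085854754650597/1895016804369179436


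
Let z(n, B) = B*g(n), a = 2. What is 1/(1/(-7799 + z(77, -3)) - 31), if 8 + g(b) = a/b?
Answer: -598681/18559188 ≈ -0.032258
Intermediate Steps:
g(b) = -8 + 2/b
z(n, B) = B*(-8 + 2/n)
1/(1/(-7799 + z(77, -3)) - 31) = 1/(1/(-7799 + (-8*(-3) + 2*(-3)/77)) - 31) = 1/(1/(-7799 + (24 + 2*(-3)*(1/77))) - 31) = 1/(1/(-7799 + (24 - 6/77)) - 31) = 1/(1/(-7799 + 1842/77) - 31) = 1/(1/(-598681/77) - 31) = 1/(-77/598681 - 31) = 1/(-18559188/598681) = -598681/18559188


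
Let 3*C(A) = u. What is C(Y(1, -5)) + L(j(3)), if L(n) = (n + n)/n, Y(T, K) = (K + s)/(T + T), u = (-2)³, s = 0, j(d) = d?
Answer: -⅔ ≈ -0.66667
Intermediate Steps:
u = -8
Y(T, K) = K/(2*T) (Y(T, K) = (K + 0)/(T + T) = K/((2*T)) = K*(1/(2*T)) = K/(2*T))
L(n) = 2 (L(n) = (2*n)/n = 2)
C(A) = -8/3 (C(A) = (⅓)*(-8) = -8/3)
C(Y(1, -5)) + L(j(3)) = -8/3 + 2 = -⅔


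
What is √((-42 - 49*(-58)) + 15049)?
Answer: √17849 ≈ 133.60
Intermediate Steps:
√((-42 - 49*(-58)) + 15049) = √((-42 + 2842) + 15049) = √(2800 + 15049) = √17849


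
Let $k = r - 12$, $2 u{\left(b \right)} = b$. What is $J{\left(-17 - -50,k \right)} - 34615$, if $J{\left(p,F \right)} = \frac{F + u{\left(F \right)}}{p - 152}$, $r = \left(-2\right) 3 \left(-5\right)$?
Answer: $- \frac{4119212}{119} \approx -34615.0$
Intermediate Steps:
$u{\left(b \right)} = \frac{b}{2}$
$r = 30$ ($r = \left(-6\right) \left(-5\right) = 30$)
$k = 18$ ($k = 30 - 12 = 18$)
$J{\left(p,F \right)} = \frac{3 F}{2 \left(-152 + p\right)}$ ($J{\left(p,F \right)} = \frac{F + \frac{F}{2}}{p - 152} = \frac{\frac{3}{2} F}{-152 + p} = \frac{3 F}{2 \left(-152 + p\right)}$)
$J{\left(-17 - -50,k \right)} - 34615 = \frac{3}{2} \cdot 18 \frac{1}{-152 - -33} - 34615 = \frac{3}{2} \cdot 18 \frac{1}{-152 + \left(-17 + 50\right)} - 34615 = \frac{3}{2} \cdot 18 \frac{1}{-152 + 33} - 34615 = \frac{3}{2} \cdot 18 \frac{1}{-119} - 34615 = \frac{3}{2} \cdot 18 \left(- \frac{1}{119}\right) - 34615 = - \frac{27}{119} - 34615 = - \frac{4119212}{119}$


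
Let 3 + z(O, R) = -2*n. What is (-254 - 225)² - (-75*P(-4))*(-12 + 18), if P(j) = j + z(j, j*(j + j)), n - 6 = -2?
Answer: 222691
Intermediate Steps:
n = 4 (n = 6 - 2 = 4)
z(O, R) = -11 (z(O, R) = -3 - 2*4 = -3 - 8 = -11)
P(j) = -11 + j (P(j) = j - 11 = -11 + j)
(-254 - 225)² - (-75*P(-4))*(-12 + 18) = (-254 - 225)² - (-75*(-11 - 4))*(-12 + 18) = (-479)² - (-75*(-15))*6 = 229441 - 1125*6 = 229441 - 1*6750 = 229441 - 6750 = 222691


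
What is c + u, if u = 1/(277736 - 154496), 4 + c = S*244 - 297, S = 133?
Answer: 3962289241/123240 ≈ 32151.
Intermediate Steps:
c = 32151 (c = -4 + (133*244 - 297) = -4 + (32452 - 297) = -4 + 32155 = 32151)
u = 1/123240 ≈ 8.1142e-6
c + u = 32151 + 1/123240 = 3962289241/123240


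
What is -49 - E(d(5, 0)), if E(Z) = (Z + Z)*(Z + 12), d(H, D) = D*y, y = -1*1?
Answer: -49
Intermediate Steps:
y = -1
d(H, D) = -D (d(H, D) = D*(-1) = -D)
E(Z) = 2*Z*(12 + Z) (E(Z) = (2*Z)*(12 + Z) = 2*Z*(12 + Z))
-49 - E(d(5, 0)) = -49 - 2*(-1*0)*(12 - 1*0) = -49 - 2*0*(12 + 0) = -49 - 2*0*12 = -49 - 1*0 = -49 + 0 = -49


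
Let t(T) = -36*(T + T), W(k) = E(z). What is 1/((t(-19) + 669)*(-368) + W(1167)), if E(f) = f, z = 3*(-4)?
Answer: -1/749628 ≈ -1.3340e-6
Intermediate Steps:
z = -12
W(k) = -12
t(T) = -72*T
1/((t(-19) + 669)*(-368) + W(1167)) = 1/((-72*(-19) + 669)*(-368) - 12) = 1/((1368 + 669)*(-368) - 12) = 1/(2037*(-368) - 12) = 1/(-749616 - 12) = 1/(-749628) = -1/749628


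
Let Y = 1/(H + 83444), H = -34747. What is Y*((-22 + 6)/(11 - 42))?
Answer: 16/1509607 ≈ 1.0599e-5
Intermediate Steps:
Y = 1/48697 (Y = 1/(-34747 + 83444) = 1/48697 ≈ 2.0535e-5)
Y*((-22 + 6)/(11 - 42)) = ((-22 + 6)/(11 - 42))/48697 = (-16/(-31))/48697 = (-16*(-1/31))/48697 = (1/48697)*(16/31) = 16/1509607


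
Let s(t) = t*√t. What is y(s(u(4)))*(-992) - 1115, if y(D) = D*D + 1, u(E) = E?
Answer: -65595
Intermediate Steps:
s(t) = t^(3/2)
y(D) = 1 + D² (y(D) = D² + 1 = 1 + D²)
y(s(u(4)))*(-992) - 1115 = (1 + (4^(3/2))²)*(-992) - 1115 = (1 + 8²)*(-992) - 1115 = (1 + 64)*(-992) - 1115 = 65*(-992) - 1115 = -64480 - 1115 = -65595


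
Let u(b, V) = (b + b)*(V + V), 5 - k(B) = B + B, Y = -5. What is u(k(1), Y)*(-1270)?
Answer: 76200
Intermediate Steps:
k(B) = 5 - 2*B (k(B) = 5 - (B + B) = 5 - 2*B)
u(b, V) = 4*V*b (u(b, V) = (2*b)*(2*V) = 4*V*b)
u(k(1), Y)*(-1270) = (4*(-5)*(5 - 2*1))*(-1270) = (4*(-5)*(5 - 2))*(-1270) = (4*(-5)*3)*(-1270) = -60*(-1270) = 76200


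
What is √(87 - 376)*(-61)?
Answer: -1037*I ≈ -1037.0*I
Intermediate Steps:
√(87 - 376)*(-61) = √(-289)*(-61) = (17*I)*(-61) = -1037*I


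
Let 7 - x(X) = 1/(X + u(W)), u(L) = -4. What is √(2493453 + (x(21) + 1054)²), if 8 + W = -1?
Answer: √1045905213/17 ≈ 1902.4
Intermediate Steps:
W = -9 (W = -8 - 1 = -9)
x(X) = 7 - 1/(-4 + X) (x(X) = 7 - 1/(X - 4) = 7 - 1/(-4 + X))
√(2493453 + (x(21) + 1054)²) = √(2493453 + ((-29 + 7*21)/(-4 + 21) + 1054)²) = √(2493453 + ((-29 + 147)/17 + 1054)²) = √(2493453 + ((1/17)*118 + 1054)²) = √(2493453 + (118/17 + 1054)²) = √(2493453 + (18036/17)²) = √(2493453 + 325297296/289) = √(1045905213/289) = √1045905213/17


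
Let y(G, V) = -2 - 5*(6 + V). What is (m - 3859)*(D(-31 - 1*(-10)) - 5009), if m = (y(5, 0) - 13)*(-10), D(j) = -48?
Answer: 17239313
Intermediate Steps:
y(G, V) = -32 - 5*V (y(G, V) = -2 + (-30 - 5*V) = -32 - 5*V)
m = 450 (m = ((-32 - 5*0) - 13)*(-10) = ((-32 + 0) - 13)*(-10) = (-32 - 13)*(-10) = -45*(-10) = 450)
(m - 3859)*(D(-31 - 1*(-10)) - 5009) = (450 - 3859)*(-48 - 5009) = -3409*(-5057) = 17239313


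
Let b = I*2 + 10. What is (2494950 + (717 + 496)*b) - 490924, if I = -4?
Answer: 2006452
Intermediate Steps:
b = 2 (b = -4*2 + 10 = -8 + 10 = 2)
(2494950 + (717 + 496)*b) - 490924 = (2494950 + (717 + 496)*2) - 490924 = (2494950 + 1213*2) - 490924 = (2494950 + 2426) - 490924 = 2497376 - 490924 = 2006452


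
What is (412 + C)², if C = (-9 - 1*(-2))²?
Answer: 212521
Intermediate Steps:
C = 49 (C = (-9 + 2)² = (-7)² = 49)
(412 + C)² = (412 + 49)² = 461² = 212521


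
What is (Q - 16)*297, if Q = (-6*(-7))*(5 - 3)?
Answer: 20196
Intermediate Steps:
Q = 84 (Q = 42*2 = 84)
(Q - 16)*297 = (84 - 16)*297 = 68*297 = 20196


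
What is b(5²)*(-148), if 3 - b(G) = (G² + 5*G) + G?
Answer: 114256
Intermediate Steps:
b(G) = 3 - G² - 6*G (b(G) = 3 - ((G² + 5*G) + G) = 3 - (G² + 6*G) = 3 + (-G² - 6*G) = 3 - G² - 6*G)
b(5²)*(-148) = (3 - (5²)² - 6*5²)*(-148) = (3 - 1*25² - 6*25)*(-148) = (3 - 1*625 - 150)*(-148) = (3 - 625 - 150)*(-148) = -772*(-148) = 114256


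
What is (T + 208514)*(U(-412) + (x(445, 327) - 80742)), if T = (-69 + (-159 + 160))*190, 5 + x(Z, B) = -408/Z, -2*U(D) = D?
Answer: -7010314479882/445 ≈ -1.5754e+10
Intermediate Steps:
U(D) = -D/2
x(Z, B) = -5 - 408/Z
T = -12920 (T = (-69 + 1)*190 = -68*190 = -12920)
(T + 208514)*(U(-412) + (x(445, 327) - 80742)) = (-12920 + 208514)*(-½*(-412) + ((-5 - 408/445) - 80742)) = 195594*(206 + ((-5 - 408*1/445) - 80742)) = 195594*(206 + ((-5 - 408/445) - 80742)) = 195594*(206 + (-2633/445 - 80742)) = 195594*(206 - 35932823/445) = 195594*(-35841153/445) = -7010314479882/445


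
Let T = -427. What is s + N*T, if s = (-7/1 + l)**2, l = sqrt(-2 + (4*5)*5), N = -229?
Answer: 97930 - 98*sqrt(2) ≈ 97791.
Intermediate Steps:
l = 7*sqrt(2) (l = sqrt(-2 + 20*5) = sqrt(-2 + 100) = sqrt(98) = 7*sqrt(2) ≈ 9.8995)
s = (-7 + 7*sqrt(2))**2 (s = (-7/1 + 7*sqrt(2))**2 = (-7*1 + 7*sqrt(2))**2 = (-7 + 7*sqrt(2))**2 ≈ 8.4071)
s + N*T = (147 - 98*sqrt(2)) - 229*(-427) = (147 - 98*sqrt(2)) + 97783 = 97930 - 98*sqrt(2)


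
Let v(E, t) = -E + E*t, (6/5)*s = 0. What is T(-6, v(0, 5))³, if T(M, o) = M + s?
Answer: -216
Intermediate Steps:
s = 0 (s = (⅚)*0 = 0)
T(M, o) = M (T(M, o) = M + 0 = M)
T(-6, v(0, 5))³ = (-6)³ = -216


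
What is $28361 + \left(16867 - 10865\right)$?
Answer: $34363$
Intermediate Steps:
$28361 + \left(16867 - 10865\right) = 28361 + 6002 = 34363$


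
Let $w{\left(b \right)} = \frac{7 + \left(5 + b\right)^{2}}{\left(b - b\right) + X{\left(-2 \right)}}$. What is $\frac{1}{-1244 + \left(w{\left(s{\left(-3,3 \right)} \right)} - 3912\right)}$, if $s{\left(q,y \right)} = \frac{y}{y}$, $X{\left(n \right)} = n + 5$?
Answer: $- \frac{3}{15425} \approx -0.00019449$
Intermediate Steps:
$X{\left(n \right)} = 5 + n$
$s{\left(q,y \right)} = 1$
$w{\left(b \right)} = \frac{7}{3} + \frac{\left(5 + b\right)^{2}}{3}$ ($w{\left(b \right)} = \frac{7 + \left(5 + b\right)^{2}}{\left(b - b\right) + \left(5 - 2\right)} = \frac{7 + \left(5 + b\right)^{2}}{0 + 3} = \frac{7 + \left(5 + b\right)^{2}}{3} = \left(7 + \left(5 + b\right)^{2}\right) \frac{1}{3} = \frac{7}{3} + \frac{\left(5 + b\right)^{2}}{3}$)
$\frac{1}{-1244 + \left(w{\left(s{\left(-3,3 \right)} \right)} - 3912\right)} = \frac{1}{-1244 + \left(\left(\frac{7}{3} + \frac{\left(5 + 1\right)^{2}}{3}\right) - 3912\right)} = \frac{1}{-1244 - \left(\frac{11729}{3} - 12\right)} = \frac{1}{-1244 + \left(\left(\frac{7}{3} + \frac{1}{3} \cdot 36\right) - 3912\right)} = \frac{1}{-1244 + \left(\left(\frac{7}{3} + 12\right) - 3912\right)} = \frac{1}{-1244 + \left(\frac{43}{3} - 3912\right)} = \frac{1}{-1244 - \frac{11693}{3}} = \frac{1}{- \frac{15425}{3}} = - \frac{3}{15425}$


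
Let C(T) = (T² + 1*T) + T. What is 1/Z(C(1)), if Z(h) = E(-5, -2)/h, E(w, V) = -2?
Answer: -3/2 ≈ -1.5000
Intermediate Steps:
C(T) = T² + 2*T (C(T) = (T² + T) + T = (T + T²) + T = T² + 2*T)
Z(h) = -2/h
1/Z(C(1)) = 1/(-2/(2 + 1)) = 1/(-2/(1*3)) = 1/(-2/3) = 1/(-2*⅓) = 1/(-⅔) = -3/2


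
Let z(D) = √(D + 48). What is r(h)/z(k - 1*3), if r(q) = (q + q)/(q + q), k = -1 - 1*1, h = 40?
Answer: √43/43 ≈ 0.15250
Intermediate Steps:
k = -2 (k = -1 - 1 = -2)
z(D) = √(48 + D)
r(q) = 1 (r(q) = (2*q)/((2*q)) = (2*q)*(1/(2*q)) = 1)
r(h)/z(k - 1*3) = 1/√(48 + (-2 - 1*3)) = 1/√(48 + (-2 - 3)) = 1/√(48 - 5) = 1/√43 = 1*(√43/43) = √43/43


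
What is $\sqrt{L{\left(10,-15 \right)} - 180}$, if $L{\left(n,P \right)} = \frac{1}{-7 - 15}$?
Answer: $\frac{i \sqrt{87142}}{22} \approx 13.418 i$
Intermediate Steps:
$L{\left(n,P \right)} = - \frac{1}{22}$ ($L{\left(n,P \right)} = \frac{1}{-22} = - \frac{1}{22}$)
$\sqrt{L{\left(10,-15 \right)} - 180} = \sqrt{- \frac{1}{22} - 180} = \sqrt{- \frac{3961}{22}} = \frac{i \sqrt{87142}}{22}$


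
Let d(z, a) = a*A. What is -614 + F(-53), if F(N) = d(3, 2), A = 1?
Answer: -612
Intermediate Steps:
d(z, a) = a (d(z, a) = a*1 = a)
F(N) = 2
-614 + F(-53) = -614 + 2 = -612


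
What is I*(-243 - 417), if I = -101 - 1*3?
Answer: 68640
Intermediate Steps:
I = -104 (I = -101 - 3 = -104)
I*(-243 - 417) = -104*(-243 - 417) = -104*(-660) = 68640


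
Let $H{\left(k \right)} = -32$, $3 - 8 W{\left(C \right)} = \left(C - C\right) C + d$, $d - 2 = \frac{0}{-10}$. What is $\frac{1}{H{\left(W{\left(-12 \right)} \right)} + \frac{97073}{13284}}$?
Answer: $- \frac{13284}{328015} \approx -0.040498$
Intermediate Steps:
$d = 2$ ($d = 2 + \frac{0}{-10} = 2 + 0 \left(- \frac{1}{10}\right) = 2 + 0 = 2$)
$W{\left(C \right)} = \frac{1}{8}$ ($W{\left(C \right)} = \frac{3}{8} - \frac{\left(C - C\right) C + 2}{8} = \frac{3}{8} - \frac{0 C + 2}{8} = \frac{3}{8} - \frac{0 + 2}{8} = \frac{3}{8} - \frac{1}{4} = \frac{1}{8}$)
$\frac{1}{H{\left(W{\left(-12 \right)} \right)} + \frac{97073}{13284}} = \frac{1}{-32 + \frac{97073}{13284}} = \frac{1}{- \frac{328015}{13284}} = - \frac{13284}{328015}$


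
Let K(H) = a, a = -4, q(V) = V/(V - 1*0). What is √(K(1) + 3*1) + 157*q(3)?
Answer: 157 + I ≈ 157.0 + 1.0*I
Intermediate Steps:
q(V) = 1 (q(V) = V/(V + 0) = V/V = 1)
K(H) = -4
√(K(1) + 3*1) + 157*q(3) = √(-4 + 3*1) + 157*1 = √(-4 + 3) + 157 = √(-1) + 157 = I + 157 = 157 + I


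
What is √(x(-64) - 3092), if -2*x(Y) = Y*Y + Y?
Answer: 2*I*√1277 ≈ 71.47*I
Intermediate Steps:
x(Y) = -Y/2 - Y²/2 (x(Y) = -(Y*Y + Y)/2 = -(Y² + Y)/2 = -(Y + Y²)/2 = -Y/2 - Y²/2)
√(x(-64) - 3092) = √(-½*(-64)*(1 - 64) - 3092) = √(-½*(-64)*(-63) - 3092) = √(-2016 - 3092) = √(-5108) = 2*I*√1277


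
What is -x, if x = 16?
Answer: -16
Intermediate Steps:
-x = -1*16 = -16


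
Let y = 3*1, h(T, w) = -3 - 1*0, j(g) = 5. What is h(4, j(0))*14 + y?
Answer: -39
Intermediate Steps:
h(T, w) = -3 (h(T, w) = -3 + 0 = -3)
y = 3
h(4, j(0))*14 + y = -3*14 + 3 = -42 + 3 = -39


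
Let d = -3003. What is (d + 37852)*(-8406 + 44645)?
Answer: 1262892911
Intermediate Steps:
(d + 37852)*(-8406 + 44645) = (-3003 + 37852)*(-8406 + 44645) = 34849*36239 = 1262892911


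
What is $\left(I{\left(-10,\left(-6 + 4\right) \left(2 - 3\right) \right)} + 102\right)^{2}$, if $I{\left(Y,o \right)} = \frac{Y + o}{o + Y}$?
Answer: $10609$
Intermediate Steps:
$I{\left(Y,o \right)} = 1$ ($I{\left(Y,o \right)} = \frac{Y + o}{Y + o} = 1$)
$\left(I{\left(-10,\left(-6 + 4\right) \left(2 - 3\right) \right)} + 102\right)^{2} = \left(1 + 102\right)^{2} = 103^{2} = 10609$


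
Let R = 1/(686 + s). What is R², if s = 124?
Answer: 1/656100 ≈ 1.5242e-6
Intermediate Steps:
R = 1/810 (R = 1/(686 + 124) = 1/810 ≈ 0.0012346)
R² = (1/810)² = 1/656100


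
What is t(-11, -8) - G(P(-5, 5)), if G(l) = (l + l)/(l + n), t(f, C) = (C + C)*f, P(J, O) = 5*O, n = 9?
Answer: 2967/17 ≈ 174.53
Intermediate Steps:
t(f, C) = 2*C*f (t(f, C) = (2*C)*f = 2*C*f)
G(l) = 2*l/(9 + l) (G(l) = (l + l)/(l + 9) = (2*l)/(9 + l) = 2*l/(9 + l))
t(-11, -8) - G(P(-5, 5)) = 2*(-8)*(-11) - 2*5*5/(9 + 5*5) = 176 - 2*25/(9 + 25) = 176 - 2*25/34 = 176 - 1*25/17 = 176 - 25/17 = 2967/17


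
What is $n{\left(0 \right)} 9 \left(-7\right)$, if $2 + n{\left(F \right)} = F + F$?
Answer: $126$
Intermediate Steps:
$n{\left(F \right)} = -2 + 2 F$ ($n{\left(F \right)} = -2 + \left(F + F\right) = -2 + 2 F$)
$n{\left(0 \right)} 9 \left(-7\right) = \left(-2 + 2 \cdot 0\right) 9 \left(-7\right) = \left(-2 + 0\right) 9 \left(-7\right) = \left(-2\right) 9 \left(-7\right) = \left(-18\right) \left(-7\right) = 126$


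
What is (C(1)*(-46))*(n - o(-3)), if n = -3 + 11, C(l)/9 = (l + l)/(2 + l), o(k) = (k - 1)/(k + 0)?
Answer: -1840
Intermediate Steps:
o(k) = (-1 + k)/k
C(l) = 18*l/(2 + l) (C(l) = 9*((l + l)/(2 + l)) = 9*((2*l)/(2 + l)) = 9*(2*l/(2 + l)) = 18*l/(2 + l))
n = 8
(C(1)*(-46))*(n - o(-3)) = ((18*1/(2 + 1))*(-46))*(8 - (-1 - 3)/(-3)) = ((18*1/3)*(-46))*(8 - (-1)*(-4)/3) = ((18*1*(⅓))*(-46))*(8 - 1*4/3) = (6*(-46))*(8 - 4/3) = -276*20/3 = -1840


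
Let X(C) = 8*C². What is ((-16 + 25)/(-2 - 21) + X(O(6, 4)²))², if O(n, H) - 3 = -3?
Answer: 81/529 ≈ 0.15312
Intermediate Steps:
O(n, H) = 0 (O(n, H) = 3 - 3 = 0)
((-16 + 25)/(-2 - 21) + X(O(6, 4)²))² = ((-16 + 25)/(-2 - 21) + 8*(0²)²)² = (9/(-23) + 8*0²)² = (9*(-1/23) + 8*0)² = (-9/23 + 0)² = (-9/23)² = 81/529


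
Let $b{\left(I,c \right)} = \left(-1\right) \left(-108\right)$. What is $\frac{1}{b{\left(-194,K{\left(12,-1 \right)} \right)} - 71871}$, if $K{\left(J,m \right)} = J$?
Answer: $- \frac{1}{71763} \approx -1.3935 \cdot 10^{-5}$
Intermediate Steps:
$b{\left(I,c \right)} = 108$
$\frac{1}{b{\left(-194,K{\left(12,-1 \right)} \right)} - 71871} = \frac{1}{108 - 71871} = \frac{1}{-71763} = - \frac{1}{71763}$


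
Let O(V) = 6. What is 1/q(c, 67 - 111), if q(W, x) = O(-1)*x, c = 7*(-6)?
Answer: -1/264 ≈ -0.0037879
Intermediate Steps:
c = -42
q(W, x) = 6*x
1/q(c, 67 - 111) = 1/(6*(67 - 111)) = 1/(6*(-44)) = 1/(-264) = -1/264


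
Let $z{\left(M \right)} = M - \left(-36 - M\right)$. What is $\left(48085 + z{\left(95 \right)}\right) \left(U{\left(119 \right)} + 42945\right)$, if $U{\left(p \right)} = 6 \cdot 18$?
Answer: $2079933483$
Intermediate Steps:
$U{\left(p \right)} = 108$
$z{\left(M \right)} = 36 + 2 M$ ($z{\left(M \right)} = M + \left(36 + M\right) = 36 + 2 M$)
$\left(48085 + z{\left(95 \right)}\right) \left(U{\left(119 \right)} + 42945\right) = \left(48085 + \left(36 + 2 \cdot 95\right)\right) \left(108 + 42945\right) = \left(48085 + \left(36 + 190\right)\right) 43053 = \left(48085 + 226\right) 43053 = 48311 \cdot 43053 = 2079933483$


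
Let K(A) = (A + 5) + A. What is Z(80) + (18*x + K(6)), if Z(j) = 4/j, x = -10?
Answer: -3259/20 ≈ -162.95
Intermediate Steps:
K(A) = 5 + 2*A (K(A) = (5 + A) + A = 5 + 2*A)
Z(80) + (18*x + K(6)) = 4/80 + (18*(-10) + (5 + 2*6)) = 4*(1/80) + (-180 + (5 + 12)) = 1/20 + (-180 + 17) = 1/20 - 163 = -3259/20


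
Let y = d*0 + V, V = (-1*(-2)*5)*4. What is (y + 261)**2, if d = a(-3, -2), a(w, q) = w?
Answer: 90601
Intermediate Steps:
d = -3
V = 40 (V = (2*5)*4 = 10*4 = 40)
y = 40 (y = -3*0 + 40 = 0 + 40 = 40)
(y + 261)**2 = (40 + 261)**2 = 301**2 = 90601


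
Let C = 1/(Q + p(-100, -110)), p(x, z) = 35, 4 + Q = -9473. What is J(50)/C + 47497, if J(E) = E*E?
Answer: -23557503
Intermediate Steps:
Q = -9477 (Q = -4 - 9473 = -9477)
J(E) = E²
C = -1/9442 (C = 1/(-9477 + 35) = 1/(-9442) = -1/9442 ≈ -0.00010591)
J(50)/C + 47497 = 50²/(-1/9442) + 47497 = 2500*(-9442) + 47497 = -23605000 + 47497 = -23557503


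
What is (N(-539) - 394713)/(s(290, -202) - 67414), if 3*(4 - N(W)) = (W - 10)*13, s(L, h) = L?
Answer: 196165/33562 ≈ 5.8449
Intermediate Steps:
N(W) = 142/3 - 13*W/3 (N(W) = 4 - (W - 10)*13/3 = 4 - (-10 + W)*13/3 = 4 - (-130 + 13*W)/3 = 4 + (130/3 - 13*W/3) = 142/3 - 13*W/3)
(N(-539) - 394713)/(s(290, -202) - 67414) = ((142/3 - 13/3*(-539)) - 394713)/(290 - 67414) = ((142/3 + 7007/3) - 394713)/(-67124) = (2383 - 394713)*(-1/67124) = -392330*(-1/67124) = 196165/33562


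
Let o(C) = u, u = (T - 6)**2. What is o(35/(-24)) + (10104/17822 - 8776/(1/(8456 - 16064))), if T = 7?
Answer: 594967951051/8911 ≈ 6.6768e+7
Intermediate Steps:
u = 1 (u = (7 - 6)**2 = 1**2 = 1)
o(C) = 1
o(35/(-24)) + (10104/17822 - 8776/(1/(8456 - 16064))) = 1 + (10104/17822 - 8776/(1/(8456 - 16064))) = 1 + (10104*(1/17822) - 8776/(1/(-7608))) = 1 + (5052/8911 - 8776/(-1/7608)) = 1 + (5052/8911 - 8776*(-7608)) = 1 + (5052/8911 + 66767808) = 1 + 594967942140/8911 = 594967951051/8911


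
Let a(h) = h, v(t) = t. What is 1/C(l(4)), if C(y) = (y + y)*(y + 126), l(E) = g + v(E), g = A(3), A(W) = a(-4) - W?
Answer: -1/738 ≈ -0.0013550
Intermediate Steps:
A(W) = -4 - W
g = -7 (g = -4 - 1*3 = -4 - 3 = -7)
l(E) = -7 + E
C(y) = 2*y*(126 + y) (C(y) = (2*y)*(126 + y) = 2*y*(126 + y))
1/C(l(4)) = 1/(2*(-7 + 4)*(126 + (-7 + 4))) = 1/(2*(-3)*(126 - 3)) = 1/(2*(-3)*123) = 1/(-738) = -1/738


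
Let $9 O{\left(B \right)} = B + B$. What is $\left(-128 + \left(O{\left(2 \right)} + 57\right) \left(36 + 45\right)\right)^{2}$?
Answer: $20475625$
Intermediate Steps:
$O{\left(B \right)} = \frac{2 B}{9}$ ($O{\left(B \right)} = \frac{B + B}{9} = \frac{2 B}{9}$)
$\left(-128 + \left(O{\left(2 \right)} + 57\right) \left(36 + 45\right)\right)^{2} = \left(-128 + \left(\frac{2}{9} \cdot 2 + 57\right) \left(36 + 45\right)\right)^{2} = \left(-128 + \left(\frac{4}{9} + 57\right) 81\right)^{2} = \left(-128 + \frac{517}{9} \cdot 81\right)^{2} = \left(-128 + 4653\right)^{2} = 4525^{2} = 20475625$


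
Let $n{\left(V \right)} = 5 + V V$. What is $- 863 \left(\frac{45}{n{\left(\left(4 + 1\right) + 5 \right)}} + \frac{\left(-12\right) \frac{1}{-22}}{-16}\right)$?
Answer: $- \frac{209709}{616} \approx -340.44$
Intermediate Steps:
$n{\left(V \right)} = 5 + V^{2}$
$- 863 \left(\frac{45}{n{\left(\left(4 + 1\right) + 5 \right)}} + \frac{\left(-12\right) \frac{1}{-22}}{-16}\right) = - 863 \left(\frac{45}{5 + \left(\left(4 + 1\right) + 5\right)^{2}} + \frac{\left(-12\right) \frac{1}{-22}}{-16}\right) = - 863 \left(\frac{45}{5 + \left(5 + 5\right)^{2}} + \left(-12\right) \left(- \frac{1}{22}\right) \left(- \frac{1}{16}\right)\right) = - 863 \left(\frac{45}{5 + 10^{2}} + \frac{6}{11} \left(- \frac{1}{16}\right)\right) = - 863 \left(\frac{45}{5 + 100} - \frac{3}{88}\right) = - 863 \left(\frac{45}{105} - \frac{3}{88}\right) = - 863 \left(45 \cdot \frac{1}{105} - \frac{3}{88}\right) = - 863 \left(\frac{3}{7} - \frac{3}{88}\right) = \left(-863\right) \frac{243}{616} = - \frac{209709}{616}$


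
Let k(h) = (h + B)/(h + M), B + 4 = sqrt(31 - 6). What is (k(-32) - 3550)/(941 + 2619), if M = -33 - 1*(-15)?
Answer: -177469/178000 ≈ -0.99702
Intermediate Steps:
B = 1 (B = -4 + sqrt(31 - 6) = -4 + sqrt(25) = -4 + 5 = 1)
M = -18 (M = -33 + 15 = -18)
k(h) = (1 + h)/(-18 + h) (k(h) = (h + 1)/(h - 18) = (1 + h)/(-18 + h))
(k(-32) - 3550)/(941 + 2619) = ((1 - 32)/(-18 - 32) - 3550)/(941 + 2619) = (-31/(-50) - 3550)/3560 = (-1/50*(-31) - 3550)*(1/3560) = (31/50 - 3550)*(1/3560) = -177469/50*1/3560 = -177469/178000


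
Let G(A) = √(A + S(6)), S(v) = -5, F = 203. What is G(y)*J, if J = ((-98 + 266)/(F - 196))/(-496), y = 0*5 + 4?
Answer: -3*I/62 ≈ -0.048387*I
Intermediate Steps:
y = 4 (y = 0 + 4 = 4)
G(A) = √(-5 + A) (G(A) = √(A - 5) = √(-5 + A))
J = -3/62 (J = ((-98 + 266)/(203 - 196))/(-496) = (168/7)*(-1/496) = (168*(⅐))*(-1/496) = 24*(-1/496) = -3/62 ≈ -0.048387)
G(y)*J = √(-5 + 4)*(-3/62) = √(-1)*(-3/62) = I*(-3/62) = -3*I/62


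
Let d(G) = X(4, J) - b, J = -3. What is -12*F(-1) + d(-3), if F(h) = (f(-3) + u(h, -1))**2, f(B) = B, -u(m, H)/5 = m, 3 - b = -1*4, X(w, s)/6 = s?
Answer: -73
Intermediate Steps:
X(w, s) = 6*s
b = 7 (b = 3 - (-1)*4 = 3 - 1*(-4) = 3 + 4 = 7)
u(m, H) = -5*m
F(h) = (-3 - 5*h)**2
d(G) = -25 (d(G) = 6*(-3) - 1*7 = -18 - 7 = -25)
-12*F(-1) + d(-3) = -12*(3 + 5*(-1))**2 - 25 = -12*(3 - 5)**2 - 25 = -12*(-2)**2 - 25 = -12*4 - 25 = -48 - 25 = -73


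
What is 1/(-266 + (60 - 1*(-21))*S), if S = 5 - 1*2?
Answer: -1/23 ≈ -0.043478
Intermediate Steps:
S = 3 (S = 5 - 2 = 3)
1/(-266 + (60 - 1*(-21))*S) = 1/(-266 + (60 - 1*(-21))*3) = 1/(-266 + (60 + 21)*3) = 1/(-266 + 81*3) = 1/(-266 + 243) = 1/(-23) = -1/23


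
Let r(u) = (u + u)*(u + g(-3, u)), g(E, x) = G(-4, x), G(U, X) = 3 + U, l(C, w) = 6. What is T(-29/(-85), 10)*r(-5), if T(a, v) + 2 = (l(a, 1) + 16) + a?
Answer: 20748/17 ≈ 1220.5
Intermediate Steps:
T(a, v) = 20 + a (T(a, v) = -2 + ((6 + 16) + a) = -2 + (22 + a) = 20 + a)
g(E, x) = -1 (g(E, x) = 3 - 4 = -1)
r(u) = 2*u*(-1 + u) (r(u) = (u + u)*(u - 1) = (2*u)*(-1 + u) = 2*u*(-1 + u))
T(-29/(-85), 10)*r(-5) = (20 - 29/(-85))*(2*(-5)*(-1 - 5)) = (20 - 29*(-1/85))*(2*(-5)*(-6)) = (20 + 29/85)*60 = (1729/85)*60 = 20748/17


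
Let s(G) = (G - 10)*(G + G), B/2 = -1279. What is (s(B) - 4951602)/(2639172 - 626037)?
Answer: 2728762/671045 ≈ 4.0664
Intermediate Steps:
B = -2558 (B = 2*(-1279) = -2558)
s(G) = 2*G*(-10 + G) (s(G) = (-10 + G)*(2*G) = 2*G*(-10 + G))
(s(B) - 4951602)/(2639172 - 626037) = (2*(-2558)*(-10 - 2558) - 4951602)/(2639172 - 626037) = (2*(-2558)*(-2568) - 4951602)/2013135 = (13137888 - 4951602)*(1/2013135) = 8186286*(1/2013135) = 2728762/671045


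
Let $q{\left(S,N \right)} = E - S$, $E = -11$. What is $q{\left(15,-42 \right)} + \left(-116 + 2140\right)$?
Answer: $1998$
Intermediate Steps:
$q{\left(S,N \right)} = -11 - S$
$q{\left(15,-42 \right)} + \left(-116 + 2140\right) = \left(-11 - 15\right) + \left(-116 + 2140\right) = \left(-11 - 15\right) + 2024 = -26 + 2024 = 1998$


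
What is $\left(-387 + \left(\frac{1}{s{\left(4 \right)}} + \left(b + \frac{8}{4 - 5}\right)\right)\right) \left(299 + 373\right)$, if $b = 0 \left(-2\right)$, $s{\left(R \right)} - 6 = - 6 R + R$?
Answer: $-265488$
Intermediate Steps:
$s{\left(R \right)} = 6 - 5 R$ ($s{\left(R \right)} = 6 + \left(- 6 R + R\right) = 6 - 5 R$)
$b = 0$
$\left(-387 + \left(\frac{1}{s{\left(4 \right)}} + \left(b + \frac{8}{4 - 5}\right)\right)\right) \left(299 + 373\right) = \left(-387 + \left(\frac{1}{6 - 20} + \left(0 + \frac{8}{4 - 5}\right)\right)\right) \left(299 + 373\right) = \left(-387 + \left(\frac{1}{6 - 20} + \left(0 + \frac{8}{-1}\right)\right)\right) 672 = \left(-387 + \left(\frac{1}{-14} + \left(0 + 8 \left(-1\right)\right)\right)\right) 672 = \left(-387 + \left(- \frac{1}{14} + \left(0 - 8\right)\right)\right) 672 = \left(-387 - \frac{113}{14}\right) 672 = \left(- \frac{5531}{14}\right) 672 = -265488$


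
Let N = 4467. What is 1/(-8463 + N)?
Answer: -1/3996 ≈ -0.00025025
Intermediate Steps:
1/(-8463 + N) = 1/(-8463 + 4467) = 1/(-3996) = -1/3996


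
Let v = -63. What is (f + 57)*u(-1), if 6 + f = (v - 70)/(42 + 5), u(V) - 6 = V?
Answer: 11320/47 ≈ 240.85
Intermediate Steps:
u(V) = 6 + V
f = -415/47 (f = -6 + (-63 - 70)/(42 + 5) = -6 - 133/47 = -415/47 ≈ -8.8298)
(f + 57)*u(-1) = (-415/47 + 57)*(6 - 1) = (2264/47)*5 = 11320/47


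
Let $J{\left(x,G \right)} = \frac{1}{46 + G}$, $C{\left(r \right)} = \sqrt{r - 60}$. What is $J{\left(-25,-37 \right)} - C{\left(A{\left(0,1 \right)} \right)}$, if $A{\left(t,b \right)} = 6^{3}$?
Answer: $\frac{1}{9} - 2 \sqrt{39} \approx -12.379$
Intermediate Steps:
$A{\left(t,b \right)} = 216$
$C{\left(r \right)} = \sqrt{-60 + r}$
$J{\left(-25,-37 \right)} - C{\left(A{\left(0,1 \right)} \right)} = \frac{1}{46 - 37} - \sqrt{-60 + 216} = \frac{1}{9} - \sqrt{156} = \frac{1}{9} - 2 \sqrt{39}$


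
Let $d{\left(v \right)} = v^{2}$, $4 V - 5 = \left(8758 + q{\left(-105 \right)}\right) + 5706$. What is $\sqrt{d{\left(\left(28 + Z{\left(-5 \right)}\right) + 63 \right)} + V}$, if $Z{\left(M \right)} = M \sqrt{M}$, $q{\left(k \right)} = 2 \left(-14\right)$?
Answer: $\frac{\sqrt{47065 - 3640 i \sqrt{5}}}{2} \approx 108.87 - 9.3448 i$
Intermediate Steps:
$q{\left(k \right)} = -28$
$Z{\left(M \right)} = M^{\frac{3}{2}}$
$V = \frac{14441}{4}$ ($V = \frac{5}{4} + \frac{\left(8758 - 28\right) + 5706}{4} = \frac{5}{4} + \frac{8730 + 5706}{4} = \frac{5}{4} + \frac{1}{4} \cdot 14436 = \frac{5}{4} + 3609 = \frac{14441}{4} \approx 3610.3$)
$\sqrt{d{\left(\left(28 + Z{\left(-5 \right)}\right) + 63 \right)} + V} = \sqrt{\left(\left(28 + \left(-5\right)^{\frac{3}{2}}\right) + 63\right)^{2} + \frac{14441}{4}} = \sqrt{\left(\left(28 - 5 i \sqrt{5}\right) + 63\right)^{2} + \frac{14441}{4}} = \sqrt{\left(91 - 5 i \sqrt{5}\right)^{2} + \frac{14441}{4}} = \sqrt{\frac{14441}{4} + \left(91 - 5 i \sqrt{5}\right)^{2}}$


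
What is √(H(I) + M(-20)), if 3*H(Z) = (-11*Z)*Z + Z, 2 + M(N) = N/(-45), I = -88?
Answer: I*√255830/3 ≈ 168.6*I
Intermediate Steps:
M(N) = -2 - N/45 (M(N) = -2 + N/(-45) = -2 + N*(-1/45) = -2 - N/45)
H(Z) = -11*Z²/3 + Z/3 (H(Z) = ((-11*Z)*Z + Z)/3 = (-11*Z² + Z)/3 = (Z - 11*Z²)/3 = -11*Z²/3 + Z/3)
√(H(I) + M(-20)) = √((⅓)*(-88)*(1 - 11*(-88)) + (-2 - 1/45*(-20))) = √((⅓)*(-88)*(1 + 968) + (-2 + 4/9)) = √((⅓)*(-88)*969 - 14/9) = √(-28424 - 14/9) = √(-255830/9) = I*√255830/3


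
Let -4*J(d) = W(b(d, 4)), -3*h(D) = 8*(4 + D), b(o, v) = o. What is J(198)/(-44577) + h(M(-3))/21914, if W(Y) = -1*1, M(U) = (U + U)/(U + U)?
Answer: -1199677/1953720756 ≈ -0.00061405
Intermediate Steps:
M(U) = 1 (M(U) = (2*U)/((2*U)) = (2*U)*(1/(2*U)) = 1)
h(D) = -32/3 - 8*D/3 (h(D) = -8*(4 + D)/3 = -(32 + 8*D)/3 = -32/3 - 8*D/3)
W(Y) = -1
J(d) = 1/4 (J(d) = -1/4*(-1) = 1/4)
J(198)/(-44577) + h(M(-3))/21914 = (1/4)/(-44577) + (-32/3 - 8/3*1)/21914 = (1/4)*(-1/44577) + (-32/3 - 8/3)*(1/21914) = -1/178308 - 40/3*1/21914 = -1/178308 - 20/32871 = -1199677/1953720756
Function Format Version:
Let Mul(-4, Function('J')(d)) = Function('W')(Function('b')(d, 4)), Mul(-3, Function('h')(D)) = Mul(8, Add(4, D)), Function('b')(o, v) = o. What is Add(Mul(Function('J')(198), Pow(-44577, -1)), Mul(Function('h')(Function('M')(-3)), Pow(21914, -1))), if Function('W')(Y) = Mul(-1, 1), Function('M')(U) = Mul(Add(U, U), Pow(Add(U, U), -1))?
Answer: Rational(-1199677, 1953720756) ≈ -0.00061405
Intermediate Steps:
Function('M')(U) = 1 (Function('M')(U) = Mul(Mul(2, U), Pow(Mul(2, U), -1)) = Mul(Mul(2, U), Mul(Rational(1, 2), Pow(U, -1))) = 1)
Function('h')(D) = Add(Rational(-32, 3), Mul(Rational(-8, 3), D)) (Function('h')(D) = Mul(Rational(-1, 3), Mul(8, Add(4, D))) = Mul(Rational(-1, 3), Add(32, Mul(8, D))) = Add(Rational(-32, 3), Mul(Rational(-8, 3), D)))
Function('W')(Y) = -1
Function('J')(d) = Rational(1, 4) (Function('J')(d) = Mul(Rational(-1, 4), -1) = Rational(1, 4))
Add(Mul(Function('J')(198), Pow(-44577, -1)), Mul(Function('h')(Function('M')(-3)), Pow(21914, -1))) = Add(Mul(Rational(1, 4), Pow(-44577, -1)), Mul(Add(Rational(-32, 3), Mul(Rational(-8, 3), 1)), Pow(21914, -1))) = Add(Mul(Rational(1, 4), Rational(-1, 44577)), Mul(Add(Rational(-32, 3), Rational(-8, 3)), Rational(1, 21914))) = Add(Rational(-1, 178308), Mul(Rational(-40, 3), Rational(1, 21914))) = Add(Rational(-1, 178308), Rational(-20, 32871)) = Rational(-1199677, 1953720756)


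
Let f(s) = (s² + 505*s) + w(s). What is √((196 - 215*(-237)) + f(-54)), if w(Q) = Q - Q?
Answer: √26797 ≈ 163.70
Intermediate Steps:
w(Q) = 0
f(s) = s² + 505*s (f(s) = (s² + 505*s) + 0 = s² + 505*s)
√((196 - 215*(-237)) + f(-54)) = √((196 - 215*(-237)) - 54*(505 - 54)) = √((196 + 50955) - 54*451) = √(51151 - 24354) = √26797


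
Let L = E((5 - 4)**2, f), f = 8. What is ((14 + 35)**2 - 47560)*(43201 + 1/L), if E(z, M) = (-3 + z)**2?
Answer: -7803700995/4 ≈ -1.9509e+9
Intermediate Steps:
L = 4 (L = (-3 + (5 - 4)**2)**2 = (-3 + 1**2)**2 = (-3 + 1)**2 = (-2)**2 = 4)
((14 + 35)**2 - 47560)*(43201 + 1/L) = ((14 + 35)**2 - 47560)*(43201 + 1/4) = (49**2 - 47560)*(43201 + 1/4) = (2401 - 47560)*(172805/4) = -45159*172805/4 = -7803700995/4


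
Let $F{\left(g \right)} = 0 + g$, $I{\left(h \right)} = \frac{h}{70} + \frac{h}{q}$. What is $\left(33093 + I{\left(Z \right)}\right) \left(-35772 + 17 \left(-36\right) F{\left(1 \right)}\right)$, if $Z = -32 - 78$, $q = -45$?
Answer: $- \frac{25285836992}{21} \approx -1.2041 \cdot 10^{9}$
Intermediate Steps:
$Z = -110$
$I{\left(h \right)} = - \frac{h}{126}$ ($I{\left(h \right)} = \frac{h}{70} + \frac{h}{-45} = h \frac{1}{70} + h \left(- \frac{1}{45}\right) = \frac{h}{70} - \frac{h}{45} = - \frac{h}{126}$)
$F{\left(g \right)} = g$
$\left(33093 + I{\left(Z \right)}\right) \left(-35772 + 17 \left(-36\right) F{\left(1 \right)}\right) = \left(33093 - - \frac{55}{63}\right) \left(-35772 + 17 \left(-36\right) 1\right) = \left(33093 + \frac{55}{63}\right) \left(-35772 - 612\right) = \frac{2084914 \left(-35772 - 612\right)}{63} = \frac{2084914}{63} \left(-36384\right) = - \frac{25285836992}{21}$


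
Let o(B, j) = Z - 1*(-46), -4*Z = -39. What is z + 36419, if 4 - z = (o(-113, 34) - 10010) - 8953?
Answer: 221321/4 ≈ 55330.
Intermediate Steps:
Z = 39/4 (Z = -¼*(-39) = 39/4 ≈ 9.7500)
o(B, j) = 223/4 (o(B, j) = 39/4 - 1*(-46) = 39/4 + 46 = 223/4)
z = 75645/4 (z = 4 - ((223/4 - 10010) - 8953) = 4 - (-39817/4 - 8953) = 4 - 1*(-75629/4) = 4 + 75629/4 = 75645/4 ≈ 18911.)
z + 36419 = 75645/4 + 36419 = 221321/4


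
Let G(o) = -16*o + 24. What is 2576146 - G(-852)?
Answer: 2562490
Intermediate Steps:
G(o) = 24 - 16*o
2576146 - G(-852) = 2576146 - (24 - 16*(-852)) = 2576146 - (24 + 13632) = 2576146 - 1*13656 = 2576146 - 13656 = 2562490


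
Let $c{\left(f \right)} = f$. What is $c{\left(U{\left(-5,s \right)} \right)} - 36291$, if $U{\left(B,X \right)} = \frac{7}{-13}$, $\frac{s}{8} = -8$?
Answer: $- \frac{471790}{13} \approx -36292.0$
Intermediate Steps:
$s = -64$ ($s = 8 \left(-8\right) = -64$)
$U{\left(B,X \right)} = - \frac{7}{13}$ ($U{\left(B,X \right)} = 7 \left(- \frac{1}{13}\right) = - \frac{7}{13}$)
$c{\left(U{\left(-5,s \right)} \right)} - 36291 = - \frac{7}{13} - 36291 = - \frac{471790}{13}$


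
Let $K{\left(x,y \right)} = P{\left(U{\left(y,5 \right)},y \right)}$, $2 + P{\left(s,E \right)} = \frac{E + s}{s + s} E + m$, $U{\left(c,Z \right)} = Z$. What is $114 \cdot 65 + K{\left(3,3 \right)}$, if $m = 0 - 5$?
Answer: $\frac{37027}{5} \approx 7405.4$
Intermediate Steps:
$m = -5$
$P{\left(s,E \right)} = -7 + \frac{E \left(E + s\right)}{2 s}$ ($P{\left(s,E \right)} = -2 + \left(\frac{E + s}{s + s} E - 5\right) = -2 + \left(\frac{E + s}{2 s} E - 5\right) = -2 + \left(\frac{E \left(E + s\right)}{2 s} - 5\right) = -2 + \left(-5 + \frac{E \left(E + s\right)}{2 s}\right) = -7 + \frac{E \left(E + s\right)}{2 s}$)
$K{\left(x,y \right)} = -7 + \frac{y}{2} + \frac{y^{2}}{10}$ ($K{\left(x,y \right)} = \frac{y^{2} + 5 \left(-14 + y\right)}{2 \cdot 5} = \frac{1}{2} \cdot \frac{1}{5} \left(y^{2} + \left(-70 + 5 y\right)\right) = \frac{1}{2} \cdot \frac{1}{5} \left(-70 + y^{2} + 5 y\right) = -7 + \frac{y}{2} + \frac{y^{2}}{10}$)
$114 \cdot 65 + K{\left(3,3 \right)} = 114 \cdot 65 + \left(-7 + \frac{1}{2} \cdot 3 + \frac{3^{2}}{10}\right) = 7410 + \left(-7 + \frac{3}{2} + \frac{1}{10} \cdot 9\right) = 7410 + \left(-7 + \frac{3}{2} + \frac{9}{10}\right) = 7410 - \frac{23}{5} = \frac{37027}{5}$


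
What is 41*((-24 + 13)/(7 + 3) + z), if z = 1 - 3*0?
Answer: -41/10 ≈ -4.1000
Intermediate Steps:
z = 1 (z = 1 + 0 = 1)
41*((-24 + 13)/(7 + 3) + z) = 41*((-24 + 13)/(7 + 3) + 1) = 41*(-11/10 + 1) = 41*(-1/10) = -41/10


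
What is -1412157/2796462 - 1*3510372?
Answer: -3272207772007/932154 ≈ -3.5104e+6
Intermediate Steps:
-1412157/2796462 - 1*3510372 = -1412157*1/2796462 - 3510372 = -470719/932154 - 3510372 = -3272207772007/932154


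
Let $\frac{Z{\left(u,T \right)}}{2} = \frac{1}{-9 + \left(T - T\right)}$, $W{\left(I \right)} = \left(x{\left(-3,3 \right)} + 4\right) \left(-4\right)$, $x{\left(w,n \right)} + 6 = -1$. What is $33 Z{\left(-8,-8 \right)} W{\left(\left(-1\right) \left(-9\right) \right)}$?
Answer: $-88$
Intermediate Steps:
$x{\left(w,n \right)} = -7$ ($x{\left(w,n \right)} = -6 - 1 = -7$)
$W{\left(I \right)} = 12$ ($W{\left(I \right)} = \left(-7 + 4\right) \left(-4\right) = \left(-3\right) \left(-4\right) = 12$)
$Z{\left(u,T \right)} = - \frac{2}{9}$ ($Z{\left(u,T \right)} = \frac{2}{-9 + \left(T - T\right)} = \frac{2}{-9 + 0} = \frac{2}{-9} = 2 \left(- \frac{1}{9}\right) = - \frac{2}{9}$)
$33 Z{\left(-8,-8 \right)} W{\left(\left(-1\right) \left(-9\right) \right)} = 33 \left(- \frac{2}{9}\right) 12 = \left(- \frac{22}{3}\right) 12 = -88$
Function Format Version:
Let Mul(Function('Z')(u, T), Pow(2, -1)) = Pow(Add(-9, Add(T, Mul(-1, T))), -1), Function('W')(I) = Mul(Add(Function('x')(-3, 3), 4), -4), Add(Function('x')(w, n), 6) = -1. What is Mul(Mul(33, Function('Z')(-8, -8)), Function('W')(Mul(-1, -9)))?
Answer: -88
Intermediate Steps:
Function('x')(w, n) = -7 (Function('x')(w, n) = Add(-6, -1) = -7)
Function('W')(I) = 12 (Function('W')(I) = Mul(Add(-7, 4), -4) = Mul(-3, -4) = 12)
Function('Z')(u, T) = Rational(-2, 9) (Function('Z')(u, T) = Mul(2, Pow(Add(-9, Add(T, Mul(-1, T))), -1)) = Mul(2, Pow(Add(-9, 0), -1)) = Mul(2, Pow(-9, -1)) = Mul(2, Rational(-1, 9)) = Rational(-2, 9))
Mul(Mul(33, Function('Z')(-8, -8)), Function('W')(Mul(-1, -9))) = Mul(Mul(33, Rational(-2, 9)), 12) = Mul(Rational(-22, 3), 12) = -88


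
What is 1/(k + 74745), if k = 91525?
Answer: 1/166270 ≈ 6.0143e-6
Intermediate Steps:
1/(k + 74745) = 1/(91525 + 74745) = 1/166270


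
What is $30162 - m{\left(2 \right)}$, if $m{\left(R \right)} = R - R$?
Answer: $30162$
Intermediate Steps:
$m{\left(R \right)} = 0$
$30162 - m{\left(2 \right)} = 30162 - 0 = 30162 + 0 = 30162$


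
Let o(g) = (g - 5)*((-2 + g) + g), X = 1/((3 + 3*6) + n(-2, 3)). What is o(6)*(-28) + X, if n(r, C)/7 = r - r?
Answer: -5879/21 ≈ -279.95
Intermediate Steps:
n(r, C) = 0 (n(r, C) = 7*(r - r) = 7*0 = 0)
X = 1/21 (X = 1/((3 + 3*6) + 0) = 1/((3 + 18) + 0) = 1/(21 + 0) = 1/21 ≈ 0.047619)
o(g) = (-5 + g)*(-2 + 2*g)
o(6)*(-28) + X = (10 - 12*6 + 2*6²)*(-28) + 1/21 = (10 - 72 + 2*36)*(-28) + 1/21 = (10 - 72 + 72)*(-28) + 1/21 = 10*(-28) + 1/21 = -280 + 1/21 = -5879/21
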